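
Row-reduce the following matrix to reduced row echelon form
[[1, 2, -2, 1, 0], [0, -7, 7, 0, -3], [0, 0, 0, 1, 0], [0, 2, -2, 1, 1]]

Multiply R2 by -1/7.
  [ 1  2  -2  1    0 ]
  [ 0  1  -1  0  3/7 ]
  [ 0  0   0  1    0 ]
  [ 0  2  -2  1    1 ]
Subtract 2 times R2 from R4.
  [ 1  2  -2  1    0 ]
  [ 0  1  -1  0  3/7 ]
  [ 0  0   0  1    0 ]
  [ 0  0   0  1  1/7 ]
Subtract R3 from R4.
  [ 1  2  -2  1    0 ]
  [ 0  1  -1  0  3/7 ]
  [ 0  0   0  1    0 ]
  [ 0  0   0  0  1/7 ]
Multiply R4 by 7.
  [ 1  2  -2  1    0 ]
  [ 0  1  -1  0  3/7 ]
  [ 0  0   0  1    0 ]
  [ 0  0   0  0    1 ]
Subtract 3/7 times R4 from R2.
  [ 1  2  -2  1  0 ]
  [ 0  1  -1  0  0 ]
  [ 0  0   0  1  0 ]
  [ 0  0   0  0  1 ]
Subtract R3 from R1.
  [ 1  2  -2  0  0 ]
  [ 0  1  -1  0  0 ]
  [ 0  0   0  1  0 ]
  [ 0  0   0  0  1 ]
Subtract 2 times R2 from R1.
  [ 1  0   0  0  0 ]
  [ 0  1  -1  0  0 ]
  [ 0  0   0  1  0 ]
  [ 0  0   0  0  1 ]

[[1, 0, 0, 0, 0], [0, 1, -1, 0, 0], [0, 0, 0, 1, 0], [0, 0, 0, 0, 1]]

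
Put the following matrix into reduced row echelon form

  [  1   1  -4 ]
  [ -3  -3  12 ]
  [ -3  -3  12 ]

ρ2 := ρ2 + 3·ρ1
  [  1   1  -4 ]
  [  0   0   0 ]
  [ -3  -3  12 ]
ρ3 := ρ3 + 3·ρ1
  [ 1  1  -4 ]
  [ 0  0   0 ]
  [ 0  0   0 ]

[[1, 1, -4], [0, 0, 0], [0, 0, 0]]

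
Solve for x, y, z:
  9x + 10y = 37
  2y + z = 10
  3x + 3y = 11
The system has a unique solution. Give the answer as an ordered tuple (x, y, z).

(-1/3, 4, 2)

Form the augmented matrix and row-reduce:
  [ 9  10  0  |  37 ]
  [ 0   2  1  |  10 ]
  [ 3   3  0  |  11 ]
r1 ← 1/9·r1
  [ 1  10/9  0  |  37/9 ]
  [ 0     2  1  |    10 ]
  [ 3     3  0  |    11 ]
r3 ← r3 − 3·r1
  [ 1  10/9  0  |  37/9 ]
  [ 0     2  1  |    10 ]
  [ 0  -1/3  0  |  -4/3 ]
r2 ← 1/2·r2
  [ 1  10/9    0  |  37/9 ]
  [ 0     1  1/2  |     5 ]
  [ 0  -1/3    0  |  -4/3 ]
r3 ← r3 + 1/3·r2
  [ 1  10/9    0  |  37/9 ]
  [ 0     1  1/2  |     5 ]
  [ 0     0  1/6  |   1/3 ]
r3 ← 6·r3
  [ 1  10/9    0  |  37/9 ]
  [ 0     1  1/2  |     5 ]
  [ 0     0    1  |     2 ]
r2 ← r2 − 1/2·r3
  [ 1  10/9  0  |  37/9 ]
  [ 0     1  0  |     4 ]
  [ 0     0  1  |     2 ]
r1 ← r1 − 10/9·r2
  [ 1  0  0  |  -1/3 ]
  [ 0  1  0  |     4 ]
  [ 0  0  1  |     2 ]
Reading off the last column: x = -1/3, y = 4, z = 2.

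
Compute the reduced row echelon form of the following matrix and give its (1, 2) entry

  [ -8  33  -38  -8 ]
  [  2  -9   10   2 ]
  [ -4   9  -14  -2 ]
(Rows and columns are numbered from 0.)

r1 → -1/8·r1
  [  1  -33/8  19/4   1 ]
  [  2     -9    10   2 ]
  [ -4      9   -14  -2 ]
r2 → r2 − 2·r1
  [  1  -33/8  19/4   1 ]
  [  0   -3/4   1/2   0 ]
  [ -4      9   -14  -2 ]
r3 → r3 + 4·r1
  [ 1  -33/8  19/4  1 ]
  [ 0   -3/4   1/2  0 ]
  [ 0  -15/2     5  2 ]
r2 → -4/3·r2
  [ 1  -33/8  19/4  1 ]
  [ 0      1  -2/3  0 ]
  [ 0  -15/2     5  2 ]
r3 → r3 + 15/2·r2
  [ 1  -33/8  19/4  1 ]
  [ 0      1  -2/3  0 ]
  [ 0      0     0  2 ]
r3 → 1/2·r3
  [ 1  -33/8  19/4  1 ]
  [ 0      1  -2/3  0 ]
  [ 0      0     0  1 ]
r1 → r1 − r3
  [ 1  -33/8  19/4  0 ]
  [ 0      1  -2/3  0 ]
  [ 0      0     0  1 ]
r1 → r1 + 33/8·r2
  [ 1  0     2  0 ]
  [ 0  1  -2/3  0 ]
  [ 0  0     0  1 ]

-2/3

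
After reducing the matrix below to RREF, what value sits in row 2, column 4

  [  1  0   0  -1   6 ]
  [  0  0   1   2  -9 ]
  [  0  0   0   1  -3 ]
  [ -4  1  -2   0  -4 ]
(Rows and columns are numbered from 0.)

-3

r4 := r4 + 4·r1
r2 ↔ r4
r3 ↔ r4
r3 := r3 − 2·r4
r2 := r2 + 4·r4
r1 := r1 + r4
r2 := r2 + 2·r3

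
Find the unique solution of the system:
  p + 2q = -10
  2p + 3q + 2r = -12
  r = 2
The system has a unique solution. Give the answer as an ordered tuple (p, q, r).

Form the augmented matrix and row-reduce:
  [ 1  2  0  |  -10 ]
  [ 2  3  2  |  -12 ]
  [ 0  0  1  |    2 ]
R2 -> R2 − 2·R1
  [ 1   2  0  |  -10 ]
  [ 0  -1  2  |    8 ]
  [ 0   0  1  |    2 ]
R2 -> -1·R2
  [ 1  2   0  |  -10 ]
  [ 0  1  -2  |   -8 ]
  [ 0  0   1  |    2 ]
R2 -> R2 + 2·R3
  [ 1  2  0  |  -10 ]
  [ 0  1  0  |   -4 ]
  [ 0  0  1  |    2 ]
R1 -> R1 − 2·R2
  [ 1  0  0  |  -2 ]
  [ 0  1  0  |  -4 ]
  [ 0  0  1  |   2 ]
Reading off the last column: p = -2, q = -4, r = 2.

(-2, -4, 2)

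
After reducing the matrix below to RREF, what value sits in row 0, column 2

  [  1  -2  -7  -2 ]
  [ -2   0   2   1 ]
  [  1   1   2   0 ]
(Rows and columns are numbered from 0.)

-1

R2 → R2 + 2·R1
  [ 1  -2   -7  -2 ]
  [ 0  -4  -12  -3 ]
  [ 1   1    2   0 ]
R3 → R3 − R1
  [ 1  -2   -7  -2 ]
  [ 0  -4  -12  -3 ]
  [ 0   3    9   2 ]
R2 → -1/4·R2
  [ 1  -2  -7   -2 ]
  [ 0   1   3  3/4 ]
  [ 0   3   9    2 ]
R3 → R3 − 3·R2
  [ 1  -2  -7    -2 ]
  [ 0   1   3   3/4 ]
  [ 0   0   0  -1/4 ]
R3 → -4·R3
  [ 1  -2  -7   -2 ]
  [ 0   1   3  3/4 ]
  [ 0   0   0    1 ]
R2 → R2 − 3/4·R3
  [ 1  -2  -7  -2 ]
  [ 0   1   3   0 ]
  [ 0   0   0   1 ]
R1 → R1 + 2·R3
  [ 1  -2  -7  0 ]
  [ 0   1   3  0 ]
  [ 0   0   0  1 ]
R1 → R1 + 2·R2
  [ 1  0  -1  0 ]
  [ 0  1   3  0 ]
  [ 0  0   0  1 ]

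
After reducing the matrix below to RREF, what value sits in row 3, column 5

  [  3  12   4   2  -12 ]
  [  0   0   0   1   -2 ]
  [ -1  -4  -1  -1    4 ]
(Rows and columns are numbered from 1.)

-2

R1 → 1/3·R1
  [  1   4  4/3  2/3  -4 ]
  [  0   0    0    1  -2 ]
  [ -1  -4   -1   -1   4 ]
R3 → R3 + R1
  [ 1  4  4/3   2/3  -4 ]
  [ 0  0    0     1  -2 ]
  [ 0  0  1/3  -1/3   0 ]
R2 <-> R3
  [ 1  4  4/3   2/3  -4 ]
  [ 0  0  1/3  -1/3   0 ]
  [ 0  0    0     1  -2 ]
R2 → 3·R2
  [ 1  4  4/3  2/3  -4 ]
  [ 0  0    1   -1   0 ]
  [ 0  0    0    1  -2 ]
R2 → R2 + R3
  [ 1  4  4/3  2/3  -4 ]
  [ 0  0    1    0  -2 ]
  [ 0  0    0    1  -2 ]
R1 → R1 − 2/3·R3
  [ 1  4  4/3  0  -8/3 ]
  [ 0  0    1  0    -2 ]
  [ 0  0    0  1    -2 ]
R1 → R1 − 4/3·R2
  [ 1  4  0  0   0 ]
  [ 0  0  1  0  -2 ]
  [ 0  0  0  1  -2 ]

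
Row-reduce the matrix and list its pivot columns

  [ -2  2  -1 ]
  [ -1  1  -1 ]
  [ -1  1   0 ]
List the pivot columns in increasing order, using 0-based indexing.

0, 2

Multiply r1 by -1/2.
  [  1  -1  1/2 ]
  [ -1   1   -1 ]
  [ -1   1    0 ]
Add r1 to r2.
  [  1  -1   1/2 ]
  [  0   0  -1/2 ]
  [ -1   1     0 ]
Add r1 to r3.
  [ 1  -1   1/2 ]
  [ 0   0  -1/2 ]
  [ 0   0   1/2 ]
Multiply r2 by -2.
  [ 1  -1  1/2 ]
  [ 0   0    1 ]
  [ 0   0  1/2 ]
Subtract 1/2 times r2 from r3.
  [ 1  -1  1/2 ]
  [ 0   0    1 ]
  [ 0   0    0 ]
Subtract 1/2 times r2 from r1.
  [ 1  -1  0 ]
  [ 0   0  1 ]
  [ 0   0  0 ]
Pivot columns are the columns containing a leading 1.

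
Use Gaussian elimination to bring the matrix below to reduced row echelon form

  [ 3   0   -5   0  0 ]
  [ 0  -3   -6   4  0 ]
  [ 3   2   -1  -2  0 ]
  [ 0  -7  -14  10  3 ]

R1 ← 1/3·R1
  [ 1   0  -5/3   0  0 ]
  [ 0  -3    -6   4  0 ]
  [ 3   2    -1  -2  0 ]
  [ 0  -7   -14  10  3 ]
R3 ← R3 − 3·R1
  [ 1   0  -5/3   0  0 ]
  [ 0  -3    -6   4  0 ]
  [ 0   2     4  -2  0 ]
  [ 0  -7   -14  10  3 ]
R2 ← -1/3·R2
  [ 1   0  -5/3     0  0 ]
  [ 0   1     2  -4/3  0 ]
  [ 0   2     4    -2  0 ]
  [ 0  -7   -14    10  3 ]
R3 ← R3 − 2·R2
  [ 1   0  -5/3     0  0 ]
  [ 0   1     2  -4/3  0 ]
  [ 0   0     0   2/3  0 ]
  [ 0  -7   -14    10  3 ]
R4 ← R4 + 7·R2
  [ 1  0  -5/3     0  0 ]
  [ 0  1     2  -4/3  0 ]
  [ 0  0     0   2/3  0 ]
  [ 0  0     0   2/3  3 ]
R3 ← 3/2·R3
  [ 1  0  -5/3     0  0 ]
  [ 0  1     2  -4/3  0 ]
  [ 0  0     0     1  0 ]
  [ 0  0     0   2/3  3 ]
R4 ← R4 − 2/3·R3
  [ 1  0  -5/3     0  0 ]
  [ 0  1     2  -4/3  0 ]
  [ 0  0     0     1  0 ]
  [ 0  0     0     0  3 ]
R4 ← 1/3·R4
  [ 1  0  -5/3     0  0 ]
  [ 0  1     2  -4/3  0 ]
  [ 0  0     0     1  0 ]
  [ 0  0     0     0  1 ]
R2 ← R2 + 4/3·R3
  [ 1  0  -5/3  0  0 ]
  [ 0  1     2  0  0 ]
  [ 0  0     0  1  0 ]
  [ 0  0     0  0  1 ]

[[1, 0, -5/3, 0, 0], [0, 1, 2, 0, 0], [0, 0, 0, 1, 0], [0, 0, 0, 0, 1]]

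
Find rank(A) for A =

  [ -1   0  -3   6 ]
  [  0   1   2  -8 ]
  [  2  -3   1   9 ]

Multiply R1 by -1.
  [ 1   0  3  -6 ]
  [ 0   1  2  -8 ]
  [ 2  -3  1   9 ]
Subtract 2 times R1 from R3.
  [ 1   0   3  -6 ]
  [ 0   1   2  -8 ]
  [ 0  -3  -5  21 ]
Add 3 times R2 to R3.
  [ 1  0  3  -6 ]
  [ 0  1  2  -8 ]
  [ 0  0  1  -3 ]
Subtract 2 times R3 from R2.
  [ 1  0  3  -6 ]
  [ 0  1  0  -2 ]
  [ 0  0  1  -3 ]
Subtract 3 times R3 from R1.
  [ 1  0  0   3 ]
  [ 0  1  0  -2 ]
  [ 0  0  1  -3 ]
The reduced form has 3 nonzero rows.

rank = 3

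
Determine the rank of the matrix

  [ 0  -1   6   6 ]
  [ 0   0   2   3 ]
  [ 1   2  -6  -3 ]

R1 <=> R3
  [ 1   2  -6  -3 ]
  [ 0   0   2   3 ]
  [ 0  -1   6   6 ]
R2 <=> R3
  [ 1   2  -6  -3 ]
  [ 0  -1   6   6 ]
  [ 0   0   2   3 ]
R2 := -1·R2
  [ 1  2  -6  -3 ]
  [ 0  1  -6  -6 ]
  [ 0  0   2   3 ]
R3 := 1/2·R3
  [ 1  2  -6   -3 ]
  [ 0  1  -6   -6 ]
  [ 0  0   1  3/2 ]
R2 := R2 + 6·R3
  [ 1  2  -6   -3 ]
  [ 0  1   0    3 ]
  [ 0  0   1  3/2 ]
R1 := R1 + 6·R3
  [ 1  2  0    6 ]
  [ 0  1  0    3 ]
  [ 0  0  1  3/2 ]
R1 := R1 − 2·R2
  [ 1  0  0    0 ]
  [ 0  1  0    3 ]
  [ 0  0  1  3/2 ]
The reduced form has 3 nonzero rows.

rank = 3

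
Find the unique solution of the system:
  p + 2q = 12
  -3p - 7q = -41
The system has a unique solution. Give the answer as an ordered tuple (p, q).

(2, 5)

Form the augmented matrix and row-reduce:
  [  1   2  |   12 ]
  [ -3  -7  |  -41 ]
R2 -> R2 + 3·R1
  [ 1   2  |  12 ]
  [ 0  -1  |  -5 ]
R2 -> -1·R2
  [ 1  2  |  12 ]
  [ 0  1  |   5 ]
R1 -> R1 − 2·R2
  [ 1  0  |  2 ]
  [ 0  1  |  5 ]
Reading off the last column: p = 2, q = 5.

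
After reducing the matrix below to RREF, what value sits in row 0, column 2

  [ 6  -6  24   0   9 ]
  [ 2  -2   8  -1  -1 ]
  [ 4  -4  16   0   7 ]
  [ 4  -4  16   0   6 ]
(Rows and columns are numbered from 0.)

R1 → 1/6·R1
  [ 1  -1   4   0  3/2 ]
  [ 2  -2   8  -1   -1 ]
  [ 4  -4  16   0    7 ]
  [ 4  -4  16   0    6 ]
R2 → R2 − 2·R1
  [ 1  -1   4   0  3/2 ]
  [ 0   0   0  -1   -4 ]
  [ 4  -4  16   0    7 ]
  [ 4  -4  16   0    6 ]
R3 → R3 − 4·R1
  [ 1  -1   4   0  3/2 ]
  [ 0   0   0  -1   -4 ]
  [ 0   0   0   0    1 ]
  [ 4  -4  16   0    6 ]
R4 → R4 − 4·R1
  [ 1  -1  4   0  3/2 ]
  [ 0   0  0  -1   -4 ]
  [ 0   0  0   0    1 ]
  [ 0   0  0   0    0 ]
R2 → -1·R2
  [ 1  -1  4  0  3/2 ]
  [ 0   0  0  1    4 ]
  [ 0   0  0  0    1 ]
  [ 0   0  0  0    0 ]
R2 → R2 − 4·R3
  [ 1  -1  4  0  3/2 ]
  [ 0   0  0  1    0 ]
  [ 0   0  0  0    1 ]
  [ 0   0  0  0    0 ]
R1 → R1 − 3/2·R3
  [ 1  -1  4  0  0 ]
  [ 0   0  0  1  0 ]
  [ 0   0  0  0  1 ]
  [ 0   0  0  0  0 ]

4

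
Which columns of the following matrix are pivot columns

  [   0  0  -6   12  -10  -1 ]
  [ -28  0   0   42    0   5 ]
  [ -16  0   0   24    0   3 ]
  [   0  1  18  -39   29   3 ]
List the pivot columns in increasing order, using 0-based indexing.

Swap R1 and R2.
  [ -28  0   0   42    0   5 ]
  [   0  0  -6   12  -10  -1 ]
  [ -16  0   0   24    0   3 ]
  [   0  1  18  -39   29   3 ]
Multiply R1 by -1/28.
  [   1  0   0  -3/2    0  -5/28 ]
  [   0  0  -6    12  -10     -1 ]
  [ -16  0   0    24    0      3 ]
  [   0  1  18   -39   29      3 ]
Add 16 times R1 to R3.
  [ 1  0   0  -3/2    0  -5/28 ]
  [ 0  0  -6    12  -10     -1 ]
  [ 0  0   0     0    0    1/7 ]
  [ 0  1  18   -39   29      3 ]
Swap R2 and R4.
  [ 1  0   0  -3/2    0  -5/28 ]
  [ 0  1  18   -39   29      3 ]
  [ 0  0   0     0    0    1/7 ]
  [ 0  0  -6    12  -10     -1 ]
Swap R3 and R4.
  [ 1  0   0  -3/2    0  -5/28 ]
  [ 0  1  18   -39   29      3 ]
  [ 0  0  -6    12  -10     -1 ]
  [ 0  0   0     0    0    1/7 ]
Multiply R3 by -1/6.
  [ 1  0   0  -3/2    0  -5/28 ]
  [ 0  1  18   -39   29      3 ]
  [ 0  0   1    -2  5/3    1/6 ]
  [ 0  0   0     0    0    1/7 ]
Multiply R4 by 7.
  [ 1  0   0  -3/2    0  -5/28 ]
  [ 0  1  18   -39   29      3 ]
  [ 0  0   1    -2  5/3    1/6 ]
  [ 0  0   0     0    0      1 ]
Subtract 1/6 times R4 from R3.
  [ 1  0   0  -3/2    0  -5/28 ]
  [ 0  1  18   -39   29      3 ]
  [ 0  0   1    -2  5/3      0 ]
  [ 0  0   0     0    0      1 ]
Subtract 3 times R4 from R2.
  [ 1  0   0  -3/2    0  -5/28 ]
  [ 0  1  18   -39   29      0 ]
  [ 0  0   1    -2  5/3      0 ]
  [ 0  0   0     0    0      1 ]
Add 5/28 times R4 to R1.
  [ 1  0   0  -3/2    0  0 ]
  [ 0  1  18   -39   29  0 ]
  [ 0  0   1    -2  5/3  0 ]
  [ 0  0   0     0    0  1 ]
Subtract 18 times R3 from R2.
  [ 1  0  0  -3/2    0  0 ]
  [ 0  1  0    -3   -1  0 ]
  [ 0  0  1    -2  5/3  0 ]
  [ 0  0  0     0    0  1 ]
Pivot columns are the columns containing a leading 1.

0, 1, 2, 5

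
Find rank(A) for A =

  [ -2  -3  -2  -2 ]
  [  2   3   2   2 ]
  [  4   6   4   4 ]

Multiply ρ1 by -1/2.
Subtract 2 times ρ1 from ρ2.
Subtract 4 times ρ1 from ρ3.
The reduced form has 1 nonzero row.

rank = 1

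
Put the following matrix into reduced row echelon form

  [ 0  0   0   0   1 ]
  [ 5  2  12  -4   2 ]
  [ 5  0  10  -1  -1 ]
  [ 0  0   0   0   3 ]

r1 <-> r2
  [ 5  2  12  -4   2 ]
  [ 0  0   0   0   1 ]
  [ 5  0  10  -1  -1 ]
  [ 0  0   0   0   3 ]
r1 ← 1/5·r1
  [ 1  2/5  12/5  -4/5  2/5 ]
  [ 0    0     0     0    1 ]
  [ 5    0    10    -1   -1 ]
  [ 0    0     0     0    3 ]
r3 ← r3 − 5·r1
  [ 1  2/5  12/5  -4/5  2/5 ]
  [ 0    0     0     0    1 ]
  [ 0   -2    -2     3   -3 ]
  [ 0    0     0     0    3 ]
r2 <-> r3
  [ 1  2/5  12/5  -4/5  2/5 ]
  [ 0   -2    -2     3   -3 ]
  [ 0    0     0     0    1 ]
  [ 0    0     0     0    3 ]
r2 ← -1/2·r2
  [ 1  2/5  12/5  -4/5  2/5 ]
  [ 0    1     1  -3/2  3/2 ]
  [ 0    0     0     0    1 ]
  [ 0    0     0     0    3 ]
r4 ← r4 − 3·r3
  [ 1  2/5  12/5  -4/5  2/5 ]
  [ 0    1     1  -3/2  3/2 ]
  [ 0    0     0     0    1 ]
  [ 0    0     0     0    0 ]
r2 ← r2 − 3/2·r3
  [ 1  2/5  12/5  -4/5  2/5 ]
  [ 0    1     1  -3/2    0 ]
  [ 0    0     0     0    1 ]
  [ 0    0     0     0    0 ]
r1 ← r1 − 2/5·r3
  [ 1  2/5  12/5  -4/5  0 ]
  [ 0    1     1  -3/2  0 ]
  [ 0    0     0     0  1 ]
  [ 0    0     0     0  0 ]
r1 ← r1 − 2/5·r2
  [ 1  0  2  -1/5  0 ]
  [ 0  1  1  -3/2  0 ]
  [ 0  0  0     0  1 ]
  [ 0  0  0     0  0 ]

[[1, 0, 2, -1/5, 0], [0, 1, 1, -3/2, 0], [0, 0, 0, 0, 1], [0, 0, 0, 0, 0]]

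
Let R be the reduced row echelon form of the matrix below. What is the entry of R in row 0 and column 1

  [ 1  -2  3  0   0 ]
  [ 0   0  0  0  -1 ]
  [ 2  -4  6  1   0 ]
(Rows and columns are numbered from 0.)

ρ3 -> ρ3 − 2·ρ1
  [ 1  -2  3  0   0 ]
  [ 0   0  0  0  -1 ]
  [ 0   0  0  1   0 ]
ρ2 ↔ ρ3
  [ 1  -2  3  0   0 ]
  [ 0   0  0  1   0 ]
  [ 0   0  0  0  -1 ]
ρ3 -> -1·ρ3
  [ 1  -2  3  0  0 ]
  [ 0   0  0  1  0 ]
  [ 0   0  0  0  1 ]

-2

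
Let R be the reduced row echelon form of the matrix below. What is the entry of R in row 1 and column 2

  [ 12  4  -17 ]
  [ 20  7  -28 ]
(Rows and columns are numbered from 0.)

r1 -> 1/12·r1
  [  1  1/3  -17/12 ]
  [ 20    7     -28 ]
r2 -> r2 − 20·r1
  [ 1  1/3  -17/12 ]
  [ 0  1/3     1/3 ]
r2 -> 3·r2
  [ 1  1/3  -17/12 ]
  [ 0    1       1 ]
r1 -> r1 − 1/3·r2
  [ 1  0  -7/4 ]
  [ 0  1     1 ]

1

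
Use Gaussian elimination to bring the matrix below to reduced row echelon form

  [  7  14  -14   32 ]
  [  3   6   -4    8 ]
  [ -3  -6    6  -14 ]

R1 := 1/7·R1
  [  1   2  -2  32/7 ]
  [  3   6  -4     8 ]
  [ -3  -6   6   -14 ]
R2 := R2 − 3·R1
  [  1   2  -2   32/7 ]
  [  0   0   2  -40/7 ]
  [ -3  -6   6    -14 ]
R3 := R3 + 3·R1
  [ 1  2  -2   32/7 ]
  [ 0  0   2  -40/7 ]
  [ 0  0   0   -2/7 ]
R2 := 1/2·R2
  [ 1  2  -2   32/7 ]
  [ 0  0   1  -20/7 ]
  [ 0  0   0   -2/7 ]
R3 := -7/2·R3
  [ 1  2  -2   32/7 ]
  [ 0  0   1  -20/7 ]
  [ 0  0   0      1 ]
R2 := R2 + 20/7·R3
  [ 1  2  -2  32/7 ]
  [ 0  0   1     0 ]
  [ 0  0   0     1 ]
R1 := R1 − 32/7·R3
  [ 1  2  -2  0 ]
  [ 0  0   1  0 ]
  [ 0  0   0  1 ]
R1 := R1 + 2·R2
  [ 1  2  0  0 ]
  [ 0  0  1  0 ]
  [ 0  0  0  1 ]

[[1, 2, 0, 0], [0, 0, 1, 0], [0, 0, 0, 1]]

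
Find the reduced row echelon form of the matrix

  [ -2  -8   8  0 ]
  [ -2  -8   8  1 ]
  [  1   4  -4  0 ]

[[1, 4, -4, 0], [0, 0, 0, 1], [0, 0, 0, 0]]

Multiply R1 by -1/2.
  [  1   4  -4  0 ]
  [ -2  -8   8  1 ]
  [  1   4  -4  0 ]
Add 2 times R1 to R2.
  [ 1  4  -4  0 ]
  [ 0  0   0  1 ]
  [ 1  4  -4  0 ]
Subtract R1 from R3.
  [ 1  4  -4  0 ]
  [ 0  0   0  1 ]
  [ 0  0   0  0 ]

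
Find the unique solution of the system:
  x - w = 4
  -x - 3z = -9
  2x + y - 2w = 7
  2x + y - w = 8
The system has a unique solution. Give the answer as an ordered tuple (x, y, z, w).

(5, -1, 4/3, 1)

Form the augmented matrix and row-reduce:
  [  1  0   0  -1  |   4 ]
  [ -1  0  -3   0  |  -9 ]
  [  2  1   0  -2  |   7 ]
  [  2  1   0  -1  |   8 ]
ρ2 := ρ2 + ρ1
  [ 1  0   0  -1  |   4 ]
  [ 0  0  -3  -1  |  -5 ]
  [ 2  1   0  -2  |   7 ]
  [ 2  1   0  -1  |   8 ]
ρ3 := ρ3 − 2·ρ1
  [ 1  0   0  -1  |   4 ]
  [ 0  0  -3  -1  |  -5 ]
  [ 0  1   0   0  |  -1 ]
  [ 2  1   0  -1  |   8 ]
ρ4 := ρ4 − 2·ρ1
  [ 1  0   0  -1  |   4 ]
  [ 0  0  -3  -1  |  -5 ]
  [ 0  1   0   0  |  -1 ]
  [ 0  1   0   1  |   0 ]
ρ2 <=> ρ3
  [ 1  0   0  -1  |   4 ]
  [ 0  1   0   0  |  -1 ]
  [ 0  0  -3  -1  |  -5 ]
  [ 0  1   0   1  |   0 ]
ρ4 := ρ4 − ρ2
  [ 1  0   0  -1  |   4 ]
  [ 0  1   0   0  |  -1 ]
  [ 0  0  -3  -1  |  -5 ]
  [ 0  0   0   1  |   1 ]
ρ3 := -1/3·ρ3
  [ 1  0  0   -1  |    4 ]
  [ 0  1  0    0  |   -1 ]
  [ 0  0  1  1/3  |  5/3 ]
  [ 0  0  0    1  |    1 ]
ρ3 := ρ3 − 1/3·ρ4
  [ 1  0  0  -1  |    4 ]
  [ 0  1  0   0  |   -1 ]
  [ 0  0  1   0  |  4/3 ]
  [ 0  0  0   1  |    1 ]
ρ1 := ρ1 + ρ4
  [ 1  0  0  0  |    5 ]
  [ 0  1  0  0  |   -1 ]
  [ 0  0  1  0  |  4/3 ]
  [ 0  0  0  1  |    1 ]
Reading off the last column: x = 5, y = -1, z = 4/3, w = 1.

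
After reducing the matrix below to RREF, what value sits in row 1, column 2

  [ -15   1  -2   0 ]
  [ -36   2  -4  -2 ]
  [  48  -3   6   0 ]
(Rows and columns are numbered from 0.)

-2

R1 := -1/15·R1
  [   1  -1/15  2/15   0 ]
  [ -36      2    -4  -2 ]
  [  48     -3     6   0 ]
R2 := R2 + 36·R1
  [  1  -1/15  2/15   0 ]
  [  0   -2/5   4/5  -2 ]
  [ 48     -3     6   0 ]
R3 := R3 − 48·R1
  [ 1  -1/15  2/15   0 ]
  [ 0   -2/5   4/5  -2 ]
  [ 0    1/5  -2/5   0 ]
R2 := -5/2·R2
  [ 1  -1/15  2/15  0 ]
  [ 0      1    -2  5 ]
  [ 0    1/5  -2/5  0 ]
R3 := R3 − 1/5·R2
  [ 1  -1/15  2/15   0 ]
  [ 0      1    -2   5 ]
  [ 0      0     0  -1 ]
R3 := -1·R3
  [ 1  -1/15  2/15  0 ]
  [ 0      1    -2  5 ]
  [ 0      0     0  1 ]
R2 := R2 − 5·R3
  [ 1  -1/15  2/15  0 ]
  [ 0      1    -2  0 ]
  [ 0      0     0  1 ]
R1 := R1 + 1/15·R2
  [ 1  0   0  0 ]
  [ 0  1  -2  0 ]
  [ 0  0   0  1 ]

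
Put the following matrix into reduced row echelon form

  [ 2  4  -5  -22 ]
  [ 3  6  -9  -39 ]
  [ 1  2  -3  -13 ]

Multiply R1 by 1/2.
  [ 1  2  -5/2  -11 ]
  [ 3  6    -9  -39 ]
  [ 1  2    -3  -13 ]
Subtract 3 times R1 from R2.
  [ 1  2  -5/2  -11 ]
  [ 0  0  -3/2   -6 ]
  [ 1  2    -3  -13 ]
Subtract R1 from R3.
  [ 1  2  -5/2  -11 ]
  [ 0  0  -3/2   -6 ]
  [ 0  0  -1/2   -2 ]
Multiply R2 by -2/3.
  [ 1  2  -5/2  -11 ]
  [ 0  0     1    4 ]
  [ 0  0  -1/2   -2 ]
Add 1/2 times R2 to R3.
  [ 1  2  -5/2  -11 ]
  [ 0  0     1    4 ]
  [ 0  0     0    0 ]
Add 5/2 times R2 to R1.
  [ 1  2  0  -1 ]
  [ 0  0  1   4 ]
  [ 0  0  0   0 ]

[[1, 2, 0, -1], [0, 0, 1, 4], [0, 0, 0, 0]]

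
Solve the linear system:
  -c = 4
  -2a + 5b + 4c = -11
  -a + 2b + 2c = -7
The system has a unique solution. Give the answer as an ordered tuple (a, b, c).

Form the augmented matrix and row-reduce:
  [  0  0  -1  |    4 ]
  [ -2  5   4  |  -11 ]
  [ -1  2   2  |   -7 ]
R1 ↔ R2
R1 := -1/2·R1
R3 := R3 + R1
R2 ↔ R3
R2 := -2·R2
R3 := -1·R3
R1 := R1 + 2·R3
R1 := R1 + 5/2·R2
Reading off the last column: a = 5, b = 3, c = -4.

(5, 3, -4)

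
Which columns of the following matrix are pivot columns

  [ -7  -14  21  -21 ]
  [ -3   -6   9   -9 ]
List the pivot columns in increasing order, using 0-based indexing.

ρ1 -> -1/7·ρ1
  [  1   2  -3   3 ]
  [ -3  -6   9  -9 ]
ρ2 -> ρ2 + 3·ρ1
  [ 1  2  -3  3 ]
  [ 0  0   0  0 ]
Pivot columns are the columns containing a leading 1.

0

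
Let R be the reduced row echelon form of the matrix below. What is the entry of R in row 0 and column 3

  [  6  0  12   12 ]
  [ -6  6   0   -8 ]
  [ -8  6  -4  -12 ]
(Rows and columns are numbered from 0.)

2

ρ1 → 1/6·ρ1
  [  1  0   2    2 ]
  [ -6  6   0   -8 ]
  [ -8  6  -4  -12 ]
ρ2 → ρ2 + 6·ρ1
  [  1  0   2    2 ]
  [  0  6  12    4 ]
  [ -8  6  -4  -12 ]
ρ3 → ρ3 + 8·ρ1
  [ 1  0   2  2 ]
  [ 0  6  12  4 ]
  [ 0  6  12  4 ]
ρ2 → 1/6·ρ2
  [ 1  0   2    2 ]
  [ 0  1   2  2/3 ]
  [ 0  6  12    4 ]
ρ3 → ρ3 − 6·ρ2
  [ 1  0  2    2 ]
  [ 0  1  2  2/3 ]
  [ 0  0  0    0 ]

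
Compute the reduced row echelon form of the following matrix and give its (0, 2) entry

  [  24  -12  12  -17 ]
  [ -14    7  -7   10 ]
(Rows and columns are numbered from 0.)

ρ1 := 1/24·ρ1
  [   1  -1/2  1/2  -17/24 ]
  [ -14     7   -7      10 ]
ρ2 := ρ2 + 14·ρ1
  [ 1  -1/2  1/2  -17/24 ]
  [ 0     0    0    1/12 ]
ρ2 := 12·ρ2
  [ 1  -1/2  1/2  -17/24 ]
  [ 0     0    0       1 ]
ρ1 := ρ1 + 17/24·ρ2
  [ 1  -1/2  1/2  0 ]
  [ 0     0    0  1 ]

1/2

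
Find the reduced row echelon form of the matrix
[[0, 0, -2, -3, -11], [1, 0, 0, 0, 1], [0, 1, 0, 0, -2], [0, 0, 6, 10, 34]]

R1 <-> R2
  [ 1  0   0   0    1 ]
  [ 0  0  -2  -3  -11 ]
  [ 0  1   0   0   -2 ]
  [ 0  0   6  10   34 ]
R2 <-> R3
  [ 1  0   0   0    1 ]
  [ 0  1   0   0   -2 ]
  [ 0  0  -2  -3  -11 ]
  [ 0  0   6  10   34 ]
R3 ← -1/2·R3
  [ 1  0  0    0     1 ]
  [ 0  1  0    0    -2 ]
  [ 0  0  1  3/2  11/2 ]
  [ 0  0  6   10    34 ]
R4 ← R4 − 6·R3
  [ 1  0  0    0     1 ]
  [ 0  1  0    0    -2 ]
  [ 0  0  1  3/2  11/2 ]
  [ 0  0  0    1     1 ]
R3 ← R3 − 3/2·R4
  [ 1  0  0  0   1 ]
  [ 0  1  0  0  -2 ]
  [ 0  0  1  0   4 ]
  [ 0  0  0  1   1 ]

[[1, 0, 0, 0, 1], [0, 1, 0, 0, -2], [0, 0, 1, 0, 4], [0, 0, 0, 1, 1]]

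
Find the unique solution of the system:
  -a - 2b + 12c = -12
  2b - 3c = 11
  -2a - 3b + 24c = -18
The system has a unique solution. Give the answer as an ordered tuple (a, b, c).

(4, 6, 1/3)

Form the augmented matrix and row-reduce:
  [ -1  -2  12  |  -12 ]
  [  0   2  -3  |   11 ]
  [ -2  -3  24  |  -18 ]
Multiply r1 by -1.
  [  1   2  -12  |   12 ]
  [  0   2   -3  |   11 ]
  [ -2  -3   24  |  -18 ]
Add 2 times r1 to r3.
  [ 1  2  -12  |  12 ]
  [ 0  2   -3  |  11 ]
  [ 0  1    0  |   6 ]
Multiply r2 by 1/2.
  [ 1  2   -12  |    12 ]
  [ 0  1  -3/2  |  11/2 ]
  [ 0  1     0  |     6 ]
Subtract r2 from r3.
  [ 1  2   -12  |    12 ]
  [ 0  1  -3/2  |  11/2 ]
  [ 0  0   3/2  |   1/2 ]
Multiply r3 by 2/3.
  [ 1  2   -12  |    12 ]
  [ 0  1  -3/2  |  11/2 ]
  [ 0  0     1  |   1/3 ]
Add 3/2 times r3 to r2.
  [ 1  2  -12  |   12 ]
  [ 0  1    0  |    6 ]
  [ 0  0    1  |  1/3 ]
Add 12 times r3 to r1.
  [ 1  2  0  |   16 ]
  [ 0  1  0  |    6 ]
  [ 0  0  1  |  1/3 ]
Subtract 2 times r2 from r1.
  [ 1  0  0  |    4 ]
  [ 0  1  0  |    6 ]
  [ 0  0  1  |  1/3 ]
Reading off the last column: a = 4, b = 6, c = 1/3.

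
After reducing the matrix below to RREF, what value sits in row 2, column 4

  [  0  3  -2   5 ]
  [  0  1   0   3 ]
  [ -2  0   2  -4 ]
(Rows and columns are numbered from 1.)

3

R1 <-> R3
  [ -2  0   2  -4 ]
  [  0  1   0   3 ]
  [  0  3  -2   5 ]
R1 ← -1/2·R1
  [ 1  0  -1  2 ]
  [ 0  1   0  3 ]
  [ 0  3  -2  5 ]
R3 ← R3 − 3·R2
  [ 1  0  -1   2 ]
  [ 0  1   0   3 ]
  [ 0  0  -2  -4 ]
R3 ← -1/2·R3
  [ 1  0  -1  2 ]
  [ 0  1   0  3 ]
  [ 0  0   1  2 ]
R1 ← R1 + R3
  [ 1  0  0  4 ]
  [ 0  1  0  3 ]
  [ 0  0  1  2 ]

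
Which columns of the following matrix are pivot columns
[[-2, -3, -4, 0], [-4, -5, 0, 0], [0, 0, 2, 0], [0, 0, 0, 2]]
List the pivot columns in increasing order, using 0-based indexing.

r1 := -1/2·r1
  [  1  3/2  2  0 ]
  [ -4   -5  0  0 ]
  [  0    0  2  0 ]
  [  0    0  0  2 ]
r2 := r2 + 4·r1
  [ 1  3/2  2  0 ]
  [ 0    1  8  0 ]
  [ 0    0  2  0 ]
  [ 0    0  0  2 ]
r3 := 1/2·r3
  [ 1  3/2  2  0 ]
  [ 0    1  8  0 ]
  [ 0    0  1  0 ]
  [ 0    0  0  2 ]
r4 := 1/2·r4
  [ 1  3/2  2  0 ]
  [ 0    1  8  0 ]
  [ 0    0  1  0 ]
  [ 0    0  0  1 ]
r2 := r2 − 8·r3
  [ 1  3/2  2  0 ]
  [ 0    1  0  0 ]
  [ 0    0  1  0 ]
  [ 0    0  0  1 ]
r1 := r1 − 2·r3
  [ 1  3/2  0  0 ]
  [ 0    1  0  0 ]
  [ 0    0  1  0 ]
  [ 0    0  0  1 ]
r1 := r1 − 3/2·r2
  [ 1  0  0  0 ]
  [ 0  1  0  0 ]
  [ 0  0  1  0 ]
  [ 0  0  0  1 ]
Pivot columns are the columns containing a leading 1.

0, 1, 2, 3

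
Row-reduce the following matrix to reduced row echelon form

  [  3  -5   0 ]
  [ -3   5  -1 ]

ρ1 := 1/3·ρ1
  [  1  -5/3   0 ]
  [ -3     5  -1 ]
ρ2 := ρ2 + 3·ρ1
  [ 1  -5/3   0 ]
  [ 0     0  -1 ]
ρ2 := -1·ρ2
  [ 1  -5/3  0 ]
  [ 0     0  1 ]

[[1, -5/3, 0], [0, 0, 1]]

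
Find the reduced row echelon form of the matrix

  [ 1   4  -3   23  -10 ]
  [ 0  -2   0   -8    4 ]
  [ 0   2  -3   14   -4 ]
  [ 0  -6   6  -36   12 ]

[[1, 0, 0, 1, -2], [0, 1, 0, 4, -2], [0, 0, 1, -2, 0], [0, 0, 0, 0, 0]]

R2 → -1/2·R2
  [ 1   4  -3   23  -10 ]
  [ 0   1   0    4   -2 ]
  [ 0   2  -3   14   -4 ]
  [ 0  -6   6  -36   12 ]
R3 → R3 − 2·R2
  [ 1   4  -3   23  -10 ]
  [ 0   1   0    4   -2 ]
  [ 0   0  -3    6    0 ]
  [ 0  -6   6  -36   12 ]
R4 → R4 + 6·R2
  [ 1  4  -3   23  -10 ]
  [ 0  1   0    4   -2 ]
  [ 0  0  -3    6    0 ]
  [ 0  0   6  -12    0 ]
R3 → -1/3·R3
  [ 1  4  -3   23  -10 ]
  [ 0  1   0    4   -2 ]
  [ 0  0   1   -2    0 ]
  [ 0  0   6  -12    0 ]
R4 → R4 − 6·R3
  [ 1  4  -3  23  -10 ]
  [ 0  1   0   4   -2 ]
  [ 0  0   1  -2    0 ]
  [ 0  0   0   0    0 ]
R1 → R1 + 3·R3
  [ 1  4  0  17  -10 ]
  [ 0  1  0   4   -2 ]
  [ 0  0  1  -2    0 ]
  [ 0  0  0   0    0 ]
R1 → R1 − 4·R2
  [ 1  0  0   1  -2 ]
  [ 0  1  0   4  -2 ]
  [ 0  0  1  -2   0 ]
  [ 0  0  0   0   0 ]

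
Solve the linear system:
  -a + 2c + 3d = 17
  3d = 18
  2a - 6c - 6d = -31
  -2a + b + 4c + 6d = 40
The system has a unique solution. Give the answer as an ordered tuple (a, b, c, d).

(-2, 6, -3/2, 6)

Form the augmented matrix and row-reduce:
  [ -1  0   2   3  |   17 ]
  [  0  0   0   3  |   18 ]
  [  2  0  -6  -6  |  -31 ]
  [ -2  1   4   6  |   40 ]
r1 -> -1·r1
  [  1  0  -2  -3  |  -17 ]
  [  0  0   0   3  |   18 ]
  [  2  0  -6  -6  |  -31 ]
  [ -2  1   4   6  |   40 ]
r3 -> r3 − 2·r1
  [  1  0  -2  -3  |  -17 ]
  [  0  0   0   3  |   18 ]
  [  0  0  -2   0  |    3 ]
  [ -2  1   4   6  |   40 ]
r4 -> r4 + 2·r1
  [ 1  0  -2  -3  |  -17 ]
  [ 0  0   0   3  |   18 ]
  [ 0  0  -2   0  |    3 ]
  [ 0  1   0   0  |    6 ]
r2 <=> r4
  [ 1  0  -2  -3  |  -17 ]
  [ 0  1   0   0  |    6 ]
  [ 0  0  -2   0  |    3 ]
  [ 0  0   0   3  |   18 ]
r3 -> -1/2·r3
  [ 1  0  -2  -3  |   -17 ]
  [ 0  1   0   0  |     6 ]
  [ 0  0   1   0  |  -3/2 ]
  [ 0  0   0   3  |    18 ]
r4 -> 1/3·r4
  [ 1  0  -2  -3  |   -17 ]
  [ 0  1   0   0  |     6 ]
  [ 0  0   1   0  |  -3/2 ]
  [ 0  0   0   1  |     6 ]
r1 -> r1 + 3·r4
  [ 1  0  -2  0  |     1 ]
  [ 0  1   0  0  |     6 ]
  [ 0  0   1  0  |  -3/2 ]
  [ 0  0   0  1  |     6 ]
r1 -> r1 + 2·r3
  [ 1  0  0  0  |    -2 ]
  [ 0  1  0  0  |     6 ]
  [ 0  0  1  0  |  -3/2 ]
  [ 0  0  0  1  |     6 ]
Reading off the last column: a = -2, b = 6, c = -3/2, d = 6.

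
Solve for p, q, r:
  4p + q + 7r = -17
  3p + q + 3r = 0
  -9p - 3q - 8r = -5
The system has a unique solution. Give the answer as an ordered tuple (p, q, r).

(3, 6, -5)

Form the augmented matrix and row-reduce:
  [  4   1   7  |  -17 ]
  [  3   1   3  |    0 ]
  [ -9  -3  -8  |   -5 ]
Multiply R1 by 1/4.
  [  1  1/4  7/4  |  -17/4 ]
  [  3    1    3  |      0 ]
  [ -9   -3   -8  |     -5 ]
Subtract 3 times R1 from R2.
  [  1  1/4   7/4  |  -17/4 ]
  [  0  1/4  -9/4  |   51/4 ]
  [ -9   -3    -8  |     -5 ]
Add 9 times R1 to R3.
  [ 1   1/4   7/4  |   -17/4 ]
  [ 0   1/4  -9/4  |    51/4 ]
  [ 0  -3/4  31/4  |  -173/4 ]
Multiply R2 by 4.
  [ 1   1/4   7/4  |   -17/4 ]
  [ 0     1    -9  |      51 ]
  [ 0  -3/4  31/4  |  -173/4 ]
Add 3/4 times R2 to R3.
  [ 1  1/4  7/4  |  -17/4 ]
  [ 0    1   -9  |     51 ]
  [ 0    0    1  |     -5 ]
Add 9 times R3 to R2.
  [ 1  1/4  7/4  |  -17/4 ]
  [ 0    1    0  |      6 ]
  [ 0    0    1  |     -5 ]
Subtract 7/4 times R3 from R1.
  [ 1  1/4  0  |  9/2 ]
  [ 0    1  0  |    6 ]
  [ 0    0  1  |   -5 ]
Subtract 1/4 times R2 from R1.
  [ 1  0  0  |   3 ]
  [ 0  1  0  |   6 ]
  [ 0  0  1  |  -5 ]
Reading off the last column: p = 3, q = 6, r = -5.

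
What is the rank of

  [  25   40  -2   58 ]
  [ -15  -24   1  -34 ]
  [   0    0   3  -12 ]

rank = 2

r1 ← 1/25·r1
  [   1  8/5  -2/25  58/25 ]
  [ -15  -24      1    -34 ]
  [   0    0      3    -12 ]
r2 ← r2 + 15·r1
  [ 1  8/5  -2/25  58/25 ]
  [ 0    0   -1/5    4/5 ]
  [ 0    0      3    -12 ]
r2 ← -5·r2
  [ 1  8/5  -2/25  58/25 ]
  [ 0    0      1     -4 ]
  [ 0    0      3    -12 ]
r3 ← r3 − 3·r2
  [ 1  8/5  -2/25  58/25 ]
  [ 0    0      1     -4 ]
  [ 0    0      0      0 ]
r1 ← r1 + 2/25·r2
  [ 1  8/5  0   2 ]
  [ 0    0  1  -4 ]
  [ 0    0  0   0 ]
The reduced form has 2 nonzero rows.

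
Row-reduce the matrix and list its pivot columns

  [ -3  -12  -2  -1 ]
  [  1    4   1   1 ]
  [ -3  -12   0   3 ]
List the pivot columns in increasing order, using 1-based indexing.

1, 3

Multiply r1 by -1/3.
  [  1    4  2/3  1/3 ]
  [  1    4    1    1 ]
  [ -3  -12    0    3 ]
Subtract r1 from r2.
  [  1    4  2/3  1/3 ]
  [  0    0  1/3  2/3 ]
  [ -3  -12    0    3 ]
Add 3 times r1 to r3.
  [ 1  4  2/3  1/3 ]
  [ 0  0  1/3  2/3 ]
  [ 0  0    2    4 ]
Multiply r2 by 3.
  [ 1  4  2/3  1/3 ]
  [ 0  0    1    2 ]
  [ 0  0    2    4 ]
Subtract 2 times r2 from r3.
  [ 1  4  2/3  1/3 ]
  [ 0  0    1    2 ]
  [ 0  0    0    0 ]
Subtract 2/3 times r2 from r1.
  [ 1  4  0  -1 ]
  [ 0  0  1   2 ]
  [ 0  0  0   0 ]
Pivot columns are the columns containing a leading 1.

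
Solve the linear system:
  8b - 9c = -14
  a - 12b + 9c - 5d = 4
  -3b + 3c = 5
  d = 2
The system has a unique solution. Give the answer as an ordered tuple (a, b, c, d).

(-4, -1, 2/3, 2)

Form the augmented matrix and row-reduce:
  [ 0    8  -9   0  |  -14 ]
  [ 1  -12   9  -5  |    4 ]
  [ 0   -3   3   0  |    5 ]
  [ 0    0   0   1  |    2 ]
r1 <-> r2
r2 -> 1/8·r2
r3 -> r3 + 3·r2
r3 -> -8/3·r3
r1 -> r1 + 5·r4
r2 -> r2 + 9/8·r3
r1 -> r1 − 9·r3
r1 -> r1 + 12·r2
Reading off the last column: a = -4, b = -1, c = 2/3, d = 2.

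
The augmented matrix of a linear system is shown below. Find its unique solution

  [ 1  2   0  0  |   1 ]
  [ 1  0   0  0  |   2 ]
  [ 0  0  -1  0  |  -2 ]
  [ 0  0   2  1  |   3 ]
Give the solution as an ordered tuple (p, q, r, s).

R2 → R2 − R1
  [ 1   2   0  0  |   1 ]
  [ 0  -2   0  0  |   1 ]
  [ 0   0  -1  0  |  -2 ]
  [ 0   0   2  1  |   3 ]
R2 → -1/2·R2
  [ 1  2   0  0  |     1 ]
  [ 0  1   0  0  |  -1/2 ]
  [ 0  0  -1  0  |    -2 ]
  [ 0  0   2  1  |     3 ]
R3 → -1·R3
  [ 1  2  0  0  |     1 ]
  [ 0  1  0  0  |  -1/2 ]
  [ 0  0  1  0  |     2 ]
  [ 0  0  2  1  |     3 ]
R4 → R4 − 2·R3
  [ 1  2  0  0  |     1 ]
  [ 0  1  0  0  |  -1/2 ]
  [ 0  0  1  0  |     2 ]
  [ 0  0  0  1  |    -1 ]
R1 → R1 − 2·R2
  [ 1  0  0  0  |     2 ]
  [ 0  1  0  0  |  -1/2 ]
  [ 0  0  1  0  |     2 ]
  [ 0  0  0  1  |    -1 ]
Reading off the last column: p = 2, q = -1/2, r = 2, s = -1.

(2, -1/2, 2, -1)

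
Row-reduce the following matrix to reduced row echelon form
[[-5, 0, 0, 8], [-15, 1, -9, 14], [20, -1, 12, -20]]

R1 -> -1/5·R1
  [   1   0   0  -8/5 ]
  [ -15   1  -9    14 ]
  [  20  -1  12   -20 ]
R2 -> R2 + 15·R1
  [  1   0   0  -8/5 ]
  [  0   1  -9   -10 ]
  [ 20  -1  12   -20 ]
R3 -> R3 − 20·R1
  [ 1   0   0  -8/5 ]
  [ 0   1  -9   -10 ]
  [ 0  -1  12    12 ]
R3 -> R3 + R2
  [ 1  0   0  -8/5 ]
  [ 0  1  -9   -10 ]
  [ 0  0   3     2 ]
R3 -> 1/3·R3
  [ 1  0   0  -8/5 ]
  [ 0  1  -9   -10 ]
  [ 0  0   1   2/3 ]
R2 -> R2 + 9·R3
  [ 1  0  0  -8/5 ]
  [ 0  1  0    -4 ]
  [ 0  0  1   2/3 ]

[[1, 0, 0, -8/5], [0, 1, 0, -4], [0, 0, 1, 2/3]]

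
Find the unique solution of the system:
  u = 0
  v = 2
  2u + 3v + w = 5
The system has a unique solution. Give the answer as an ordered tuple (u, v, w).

Form the augmented matrix and row-reduce:
  [ 1  0  0  |  0 ]
  [ 0  1  0  |  2 ]
  [ 2  3  1  |  5 ]
ρ3 → ρ3 − 2·ρ1
  [ 1  0  0  |  0 ]
  [ 0  1  0  |  2 ]
  [ 0  3  1  |  5 ]
ρ3 → ρ3 − 3·ρ2
  [ 1  0  0  |   0 ]
  [ 0  1  0  |   2 ]
  [ 0  0  1  |  -1 ]
Reading off the last column: u = 0, v = 2, w = -1.

(0, 2, -1)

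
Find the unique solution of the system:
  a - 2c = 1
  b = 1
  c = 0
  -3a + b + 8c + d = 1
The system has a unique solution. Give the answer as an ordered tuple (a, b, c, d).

Form the augmented matrix and row-reduce:
  [  1  0  -2  0  |  1 ]
  [  0  1   0  0  |  1 ]
  [  0  0   1  0  |  0 ]
  [ -3  1   8  1  |  1 ]
r4 → r4 + 3·r1
  [ 1  0  -2  0  |  1 ]
  [ 0  1   0  0  |  1 ]
  [ 0  0   1  0  |  0 ]
  [ 0  1   2  1  |  4 ]
r4 → r4 − r2
  [ 1  0  -2  0  |  1 ]
  [ 0  1   0  0  |  1 ]
  [ 0  0   1  0  |  0 ]
  [ 0  0   2  1  |  3 ]
r4 → r4 − 2·r3
  [ 1  0  -2  0  |  1 ]
  [ 0  1   0  0  |  1 ]
  [ 0  0   1  0  |  0 ]
  [ 0  0   0  1  |  3 ]
r1 → r1 + 2·r3
  [ 1  0  0  0  |  1 ]
  [ 0  1  0  0  |  1 ]
  [ 0  0  1  0  |  0 ]
  [ 0  0  0  1  |  3 ]
Reading off the last column: a = 1, b = 1, c = 0, d = 3.

(1, 1, 0, 3)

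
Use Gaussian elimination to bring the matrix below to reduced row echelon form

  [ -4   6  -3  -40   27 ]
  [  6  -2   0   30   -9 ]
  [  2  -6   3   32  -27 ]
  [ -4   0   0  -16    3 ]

[[1, 0, 0, 4, 0], [0, 1, 0, -3, 0], [0, 0, 1, 2, 0], [0, 0, 0, 0, 1]]

Multiply R1 by -1/4.
  [  1  -3/2  3/4   10  -27/4 ]
  [  6    -2    0   30     -9 ]
  [  2    -6    3   32    -27 ]
  [ -4     0    0  -16      3 ]
Subtract 6 times R1 from R2.
  [  1  -3/2   3/4   10  -27/4 ]
  [  0     7  -9/2  -30   63/2 ]
  [  2    -6     3   32    -27 ]
  [ -4     0     0  -16      3 ]
Subtract 2 times R1 from R3.
  [  1  -3/2   3/4   10  -27/4 ]
  [  0     7  -9/2  -30   63/2 ]
  [  0    -3   3/2   12  -27/2 ]
  [ -4     0     0  -16      3 ]
Add 4 times R1 to R4.
  [ 1  -3/2   3/4   10  -27/4 ]
  [ 0     7  -9/2  -30   63/2 ]
  [ 0    -3   3/2   12  -27/2 ]
  [ 0    -6     3   24    -24 ]
Multiply R2 by 1/7.
  [ 1  -3/2    3/4     10  -27/4 ]
  [ 0     1  -9/14  -30/7    9/2 ]
  [ 0    -3    3/2     12  -27/2 ]
  [ 0    -6      3     24    -24 ]
Add 3 times R2 to R3.
  [ 1  -3/2    3/4     10  -27/4 ]
  [ 0     1  -9/14  -30/7    9/2 ]
  [ 0     0   -3/7   -6/7      0 ]
  [ 0    -6      3     24    -24 ]
Add 6 times R2 to R4.
  [ 1  -3/2    3/4     10  -27/4 ]
  [ 0     1  -9/14  -30/7    9/2 ]
  [ 0     0   -3/7   -6/7      0 ]
  [ 0     0   -6/7  -12/7      3 ]
Multiply R3 by -7/3.
  [ 1  -3/2    3/4     10  -27/4 ]
  [ 0     1  -9/14  -30/7    9/2 ]
  [ 0     0      1      2      0 ]
  [ 0     0   -6/7  -12/7      3 ]
Add 6/7 times R3 to R4.
  [ 1  -3/2    3/4     10  -27/4 ]
  [ 0     1  -9/14  -30/7    9/2 ]
  [ 0     0      1      2      0 ]
  [ 0     0      0      0      3 ]
Multiply R4 by 1/3.
  [ 1  -3/2    3/4     10  -27/4 ]
  [ 0     1  -9/14  -30/7    9/2 ]
  [ 0     0      1      2      0 ]
  [ 0     0      0      0      1 ]
Subtract 9/2 times R4 from R2.
  [ 1  -3/2    3/4     10  -27/4 ]
  [ 0     1  -9/14  -30/7      0 ]
  [ 0     0      1      2      0 ]
  [ 0     0      0      0      1 ]
Add 27/4 times R4 to R1.
  [ 1  -3/2    3/4     10  0 ]
  [ 0     1  -9/14  -30/7  0 ]
  [ 0     0      1      2  0 ]
  [ 0     0      0      0  1 ]
Add 9/14 times R3 to R2.
  [ 1  -3/2  3/4  10  0 ]
  [ 0     1    0  -3  0 ]
  [ 0     0    1   2  0 ]
  [ 0     0    0   0  1 ]
Subtract 3/4 times R3 from R1.
  [ 1  -3/2  0  17/2  0 ]
  [ 0     1  0    -3  0 ]
  [ 0     0  1     2  0 ]
  [ 0     0  0     0  1 ]
Add 3/2 times R2 to R1.
  [ 1  0  0   4  0 ]
  [ 0  1  0  -3  0 ]
  [ 0  0  1   2  0 ]
  [ 0  0  0   0  1 ]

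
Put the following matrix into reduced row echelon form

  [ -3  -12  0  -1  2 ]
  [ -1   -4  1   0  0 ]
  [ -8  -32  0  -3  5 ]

ρ1 -> -1/3·ρ1
ρ2 -> ρ2 + ρ1
ρ3 -> ρ3 + 8·ρ1
ρ3 -> -3·ρ3
ρ2 -> ρ2 − 1/3·ρ3
ρ1 -> ρ1 − 1/3·ρ3

[[1, 4, 0, 0, -1], [0, 0, 1, 0, -1], [0, 0, 0, 1, 1]]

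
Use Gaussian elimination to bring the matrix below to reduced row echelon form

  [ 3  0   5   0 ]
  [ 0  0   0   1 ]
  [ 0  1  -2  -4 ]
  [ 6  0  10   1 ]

[[1, 0, 5/3, 0], [0, 1, -2, 0], [0, 0, 0, 1], [0, 0, 0, 0]]

R1 ← 1/3·R1
  [ 1  0  5/3   0 ]
  [ 0  0    0   1 ]
  [ 0  1   -2  -4 ]
  [ 6  0   10   1 ]
R4 ← R4 − 6·R1
  [ 1  0  5/3   0 ]
  [ 0  0    0   1 ]
  [ 0  1   -2  -4 ]
  [ 0  0    0   1 ]
R2 <-> R3
  [ 1  0  5/3   0 ]
  [ 0  1   -2  -4 ]
  [ 0  0    0   1 ]
  [ 0  0    0   1 ]
R4 ← R4 − R3
  [ 1  0  5/3   0 ]
  [ 0  1   -2  -4 ]
  [ 0  0    0   1 ]
  [ 0  0    0   0 ]
R2 ← R2 + 4·R3
  [ 1  0  5/3  0 ]
  [ 0  1   -2  0 ]
  [ 0  0    0  1 ]
  [ 0  0    0  0 ]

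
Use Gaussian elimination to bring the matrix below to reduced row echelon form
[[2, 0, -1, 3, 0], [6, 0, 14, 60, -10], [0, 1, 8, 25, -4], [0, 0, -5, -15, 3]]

R1 ← 1/2·R1
  [ 1  0  -1/2  3/2    0 ]
  [ 6  0    14   60  -10 ]
  [ 0  1     8   25   -4 ]
  [ 0  0    -5  -15    3 ]
R2 ← R2 − 6·R1
  [ 1  0  -1/2  3/2    0 ]
  [ 0  0    17   51  -10 ]
  [ 0  1     8   25   -4 ]
  [ 0  0    -5  -15    3 ]
R2 <-> R3
  [ 1  0  -1/2  3/2    0 ]
  [ 0  1     8   25   -4 ]
  [ 0  0    17   51  -10 ]
  [ 0  0    -5  -15    3 ]
R3 ← 1/17·R3
  [ 1  0  -1/2  3/2       0 ]
  [ 0  1     8   25      -4 ]
  [ 0  0     1    3  -10/17 ]
  [ 0  0    -5  -15       3 ]
R4 ← R4 + 5·R3
  [ 1  0  -1/2  3/2       0 ]
  [ 0  1     8   25      -4 ]
  [ 0  0     1    3  -10/17 ]
  [ 0  0     0    0    1/17 ]
R4 ← 17·R4
  [ 1  0  -1/2  3/2       0 ]
  [ 0  1     8   25      -4 ]
  [ 0  0     1    3  -10/17 ]
  [ 0  0     0    0       1 ]
R3 ← R3 + 10/17·R4
  [ 1  0  -1/2  3/2   0 ]
  [ 0  1     8   25  -4 ]
  [ 0  0     1    3   0 ]
  [ 0  0     0    0   1 ]
R2 ← R2 + 4·R4
  [ 1  0  -1/2  3/2  0 ]
  [ 0  1     8   25  0 ]
  [ 0  0     1    3  0 ]
  [ 0  0     0    0  1 ]
R2 ← R2 − 8·R3
  [ 1  0  -1/2  3/2  0 ]
  [ 0  1     0    1  0 ]
  [ 0  0     1    3  0 ]
  [ 0  0     0    0  1 ]
R1 ← R1 + 1/2·R3
  [ 1  0  0  3  0 ]
  [ 0  1  0  1  0 ]
  [ 0  0  1  3  0 ]
  [ 0  0  0  0  1 ]

[[1, 0, 0, 3, 0], [0, 1, 0, 1, 0], [0, 0, 1, 3, 0], [0, 0, 0, 0, 1]]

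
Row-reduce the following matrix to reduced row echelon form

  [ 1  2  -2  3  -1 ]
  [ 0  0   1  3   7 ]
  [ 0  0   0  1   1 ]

R2 := R2 − 3·R3
  [ 1  2  -2  3  -1 ]
  [ 0  0   1  0   4 ]
  [ 0  0   0  1   1 ]
R1 := R1 − 3·R3
  [ 1  2  -2  0  -4 ]
  [ 0  0   1  0   4 ]
  [ 0  0   0  1   1 ]
R1 := R1 + 2·R2
  [ 1  2  0  0  4 ]
  [ 0  0  1  0  4 ]
  [ 0  0  0  1  1 ]

[[1, 2, 0, 0, 4], [0, 0, 1, 0, 4], [0, 0, 0, 1, 1]]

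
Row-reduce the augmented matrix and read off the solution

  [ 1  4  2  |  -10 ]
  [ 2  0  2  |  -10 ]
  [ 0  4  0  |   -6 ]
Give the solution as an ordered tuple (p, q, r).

(-6, -3/2, 1)

r2 → r2 − 2·r1
  [ 1   4   2  |  -10 ]
  [ 0  -8  -2  |   10 ]
  [ 0   4   0  |   -6 ]
r2 → -1/8·r2
  [ 1  4    2  |   -10 ]
  [ 0  1  1/4  |  -5/4 ]
  [ 0  4    0  |    -6 ]
r3 → r3 − 4·r2
  [ 1  4    2  |   -10 ]
  [ 0  1  1/4  |  -5/4 ]
  [ 0  0   -1  |    -1 ]
r3 → -1·r3
  [ 1  4    2  |   -10 ]
  [ 0  1  1/4  |  -5/4 ]
  [ 0  0    1  |     1 ]
r2 → r2 − 1/4·r3
  [ 1  4  2  |   -10 ]
  [ 0  1  0  |  -3/2 ]
  [ 0  0  1  |     1 ]
r1 → r1 − 2·r3
  [ 1  4  0  |   -12 ]
  [ 0  1  0  |  -3/2 ]
  [ 0  0  1  |     1 ]
r1 → r1 − 4·r2
  [ 1  0  0  |    -6 ]
  [ 0  1  0  |  -3/2 ]
  [ 0  0  1  |     1 ]
Reading off the last column: p = -6, q = -3/2, r = 1.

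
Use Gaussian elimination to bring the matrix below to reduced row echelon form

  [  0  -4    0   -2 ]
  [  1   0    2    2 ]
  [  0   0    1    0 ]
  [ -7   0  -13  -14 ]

[[1, 0, 0, 2], [0, 1, 0, 1/2], [0, 0, 1, 0], [0, 0, 0, 0]]

ρ1 ↔ ρ2
  [  1   0    2    2 ]
  [  0  -4    0   -2 ]
  [  0   0    1    0 ]
  [ -7   0  -13  -14 ]
ρ4 -> ρ4 + 7·ρ1
  [ 1   0  2   2 ]
  [ 0  -4  0  -2 ]
  [ 0   0  1   0 ]
  [ 0   0  1   0 ]
ρ2 -> -1/4·ρ2
  [ 1  0  2    2 ]
  [ 0  1  0  1/2 ]
  [ 0  0  1    0 ]
  [ 0  0  1    0 ]
ρ4 -> ρ4 − ρ3
  [ 1  0  2    2 ]
  [ 0  1  0  1/2 ]
  [ 0  0  1    0 ]
  [ 0  0  0    0 ]
ρ1 -> ρ1 − 2·ρ3
  [ 1  0  0    2 ]
  [ 0  1  0  1/2 ]
  [ 0  0  1    0 ]
  [ 0  0  0    0 ]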